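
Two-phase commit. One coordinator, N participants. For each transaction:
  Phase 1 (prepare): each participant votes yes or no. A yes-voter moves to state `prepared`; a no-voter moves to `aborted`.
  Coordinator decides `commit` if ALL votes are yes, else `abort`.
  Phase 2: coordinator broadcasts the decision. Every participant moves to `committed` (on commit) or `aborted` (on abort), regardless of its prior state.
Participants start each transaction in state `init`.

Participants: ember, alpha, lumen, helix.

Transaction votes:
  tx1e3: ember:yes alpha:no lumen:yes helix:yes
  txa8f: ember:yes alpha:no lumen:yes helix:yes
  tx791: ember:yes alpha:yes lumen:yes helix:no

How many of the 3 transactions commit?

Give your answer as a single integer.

tx1e3: no from alpha -> abort (commits=0)
txa8f: no from alpha -> abort (commits=0)
tx791: no from helix -> abort (commits=0)

Answer: 0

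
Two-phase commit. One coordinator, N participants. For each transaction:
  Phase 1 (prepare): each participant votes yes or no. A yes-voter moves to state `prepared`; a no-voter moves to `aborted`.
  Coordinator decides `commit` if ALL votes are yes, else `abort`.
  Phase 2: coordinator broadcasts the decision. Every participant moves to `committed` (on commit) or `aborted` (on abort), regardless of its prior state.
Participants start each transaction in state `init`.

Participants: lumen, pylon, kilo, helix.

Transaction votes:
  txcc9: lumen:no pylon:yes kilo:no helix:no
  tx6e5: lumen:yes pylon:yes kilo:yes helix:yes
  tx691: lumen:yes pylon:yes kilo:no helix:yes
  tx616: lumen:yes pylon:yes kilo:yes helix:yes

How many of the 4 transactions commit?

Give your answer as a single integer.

txcc9: no from lumen, kilo, helix -> abort (commits=0)
tx6e5: all yes -> commit (commits=1)
tx691: no from kilo -> abort (commits=1)
tx616: all yes -> commit (commits=2)

Answer: 2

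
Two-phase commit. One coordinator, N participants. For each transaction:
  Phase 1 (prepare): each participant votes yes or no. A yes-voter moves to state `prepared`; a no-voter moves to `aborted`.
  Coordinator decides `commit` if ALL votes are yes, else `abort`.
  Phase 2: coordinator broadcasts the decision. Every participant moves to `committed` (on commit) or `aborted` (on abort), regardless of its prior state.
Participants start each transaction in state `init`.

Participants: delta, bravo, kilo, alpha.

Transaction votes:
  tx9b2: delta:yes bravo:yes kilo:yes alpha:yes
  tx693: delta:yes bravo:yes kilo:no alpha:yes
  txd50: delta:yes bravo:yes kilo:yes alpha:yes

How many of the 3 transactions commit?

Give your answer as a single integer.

tx9b2: all yes -> commit (commits=1)
tx693: no from kilo -> abort (commits=1)
txd50: all yes -> commit (commits=2)

Answer: 2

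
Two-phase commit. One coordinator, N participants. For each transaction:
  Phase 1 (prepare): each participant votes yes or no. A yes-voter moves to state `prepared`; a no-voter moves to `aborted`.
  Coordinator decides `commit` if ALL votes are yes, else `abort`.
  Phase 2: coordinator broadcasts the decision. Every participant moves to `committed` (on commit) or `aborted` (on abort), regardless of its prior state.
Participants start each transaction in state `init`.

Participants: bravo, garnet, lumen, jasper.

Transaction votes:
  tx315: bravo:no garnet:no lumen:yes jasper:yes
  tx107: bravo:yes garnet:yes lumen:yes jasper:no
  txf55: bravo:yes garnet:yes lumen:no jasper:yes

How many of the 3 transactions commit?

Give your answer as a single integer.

tx315: no from bravo, garnet -> abort (commits=0)
tx107: no from jasper -> abort (commits=0)
txf55: no from lumen -> abort (commits=0)

Answer: 0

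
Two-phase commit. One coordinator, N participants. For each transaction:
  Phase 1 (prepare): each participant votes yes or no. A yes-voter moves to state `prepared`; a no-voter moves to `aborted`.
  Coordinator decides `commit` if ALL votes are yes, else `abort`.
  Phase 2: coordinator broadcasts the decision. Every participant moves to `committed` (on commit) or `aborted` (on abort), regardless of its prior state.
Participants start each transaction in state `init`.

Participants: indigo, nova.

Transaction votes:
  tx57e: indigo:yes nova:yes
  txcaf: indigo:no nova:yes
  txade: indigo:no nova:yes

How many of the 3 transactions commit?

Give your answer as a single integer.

tx57e: all yes -> commit (commits=1)
txcaf: no from indigo -> abort (commits=1)
txade: no from indigo -> abort (commits=1)

Answer: 1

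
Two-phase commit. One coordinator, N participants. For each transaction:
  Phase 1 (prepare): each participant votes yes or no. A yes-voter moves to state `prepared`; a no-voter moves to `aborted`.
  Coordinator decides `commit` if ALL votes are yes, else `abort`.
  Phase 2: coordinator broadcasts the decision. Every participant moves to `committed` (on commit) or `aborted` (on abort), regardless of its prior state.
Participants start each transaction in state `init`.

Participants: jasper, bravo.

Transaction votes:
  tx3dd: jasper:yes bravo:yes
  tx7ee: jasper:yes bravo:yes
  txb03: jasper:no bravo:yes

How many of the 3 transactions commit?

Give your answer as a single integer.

tx3dd: all yes -> commit (commits=1)
tx7ee: all yes -> commit (commits=2)
txb03: no from jasper -> abort (commits=2)

Answer: 2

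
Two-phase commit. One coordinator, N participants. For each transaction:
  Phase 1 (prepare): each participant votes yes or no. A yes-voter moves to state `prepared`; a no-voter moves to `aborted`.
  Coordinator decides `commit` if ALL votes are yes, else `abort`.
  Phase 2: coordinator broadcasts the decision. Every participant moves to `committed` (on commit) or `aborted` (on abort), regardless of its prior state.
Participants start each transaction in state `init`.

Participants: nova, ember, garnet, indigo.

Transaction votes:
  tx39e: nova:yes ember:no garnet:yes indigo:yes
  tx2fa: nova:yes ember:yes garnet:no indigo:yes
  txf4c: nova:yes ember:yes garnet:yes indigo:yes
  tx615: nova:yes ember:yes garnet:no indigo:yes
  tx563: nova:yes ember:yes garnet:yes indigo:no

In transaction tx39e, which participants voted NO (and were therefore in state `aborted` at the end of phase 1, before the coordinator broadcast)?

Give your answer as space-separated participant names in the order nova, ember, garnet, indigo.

Txn tx39e phase 1: nova yes -> prepared; ember no -> aborted; garnet yes -> prepared; indigo yes -> prepared

Answer: ember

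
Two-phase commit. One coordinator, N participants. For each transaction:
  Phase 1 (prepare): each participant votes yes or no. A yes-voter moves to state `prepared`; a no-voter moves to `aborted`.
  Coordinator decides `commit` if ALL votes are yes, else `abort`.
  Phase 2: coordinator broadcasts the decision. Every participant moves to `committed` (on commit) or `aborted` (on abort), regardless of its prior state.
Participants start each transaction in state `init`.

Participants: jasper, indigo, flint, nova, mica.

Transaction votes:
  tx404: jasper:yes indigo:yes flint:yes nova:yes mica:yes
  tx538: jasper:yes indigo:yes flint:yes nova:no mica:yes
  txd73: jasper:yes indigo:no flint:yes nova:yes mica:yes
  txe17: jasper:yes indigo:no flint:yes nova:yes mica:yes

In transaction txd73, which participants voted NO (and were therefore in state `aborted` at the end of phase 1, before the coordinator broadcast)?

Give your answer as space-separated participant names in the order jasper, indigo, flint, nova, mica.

Answer: indigo

Derivation:
Txn txd73 phase 1: jasper yes -> prepared; indigo no -> aborted; flint yes -> prepared; nova yes -> prepared; mica yes -> prepared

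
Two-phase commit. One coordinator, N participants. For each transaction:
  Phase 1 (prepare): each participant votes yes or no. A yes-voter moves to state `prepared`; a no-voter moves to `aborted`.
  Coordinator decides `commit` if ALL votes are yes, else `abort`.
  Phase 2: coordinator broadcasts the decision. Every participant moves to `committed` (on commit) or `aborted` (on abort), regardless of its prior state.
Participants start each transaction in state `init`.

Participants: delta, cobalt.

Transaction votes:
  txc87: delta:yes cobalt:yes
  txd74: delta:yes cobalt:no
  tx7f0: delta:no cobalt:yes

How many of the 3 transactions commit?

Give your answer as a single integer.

Answer: 1

Derivation:
txc87: all yes -> commit (commits=1)
txd74: no from cobalt -> abort (commits=1)
tx7f0: no from delta -> abort (commits=1)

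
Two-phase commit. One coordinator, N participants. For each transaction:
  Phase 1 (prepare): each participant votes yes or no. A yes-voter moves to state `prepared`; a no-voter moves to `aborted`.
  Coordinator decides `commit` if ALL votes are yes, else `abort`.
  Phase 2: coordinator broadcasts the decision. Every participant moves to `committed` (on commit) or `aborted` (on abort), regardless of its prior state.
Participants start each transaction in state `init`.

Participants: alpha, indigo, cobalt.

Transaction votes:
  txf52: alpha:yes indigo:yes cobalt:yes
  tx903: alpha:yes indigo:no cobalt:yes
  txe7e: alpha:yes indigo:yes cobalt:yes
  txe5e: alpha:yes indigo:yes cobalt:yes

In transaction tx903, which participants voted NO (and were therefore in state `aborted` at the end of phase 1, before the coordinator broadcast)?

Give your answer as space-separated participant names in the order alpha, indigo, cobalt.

Txn tx903 phase 1: alpha yes -> prepared; indigo no -> aborted; cobalt yes -> prepared

Answer: indigo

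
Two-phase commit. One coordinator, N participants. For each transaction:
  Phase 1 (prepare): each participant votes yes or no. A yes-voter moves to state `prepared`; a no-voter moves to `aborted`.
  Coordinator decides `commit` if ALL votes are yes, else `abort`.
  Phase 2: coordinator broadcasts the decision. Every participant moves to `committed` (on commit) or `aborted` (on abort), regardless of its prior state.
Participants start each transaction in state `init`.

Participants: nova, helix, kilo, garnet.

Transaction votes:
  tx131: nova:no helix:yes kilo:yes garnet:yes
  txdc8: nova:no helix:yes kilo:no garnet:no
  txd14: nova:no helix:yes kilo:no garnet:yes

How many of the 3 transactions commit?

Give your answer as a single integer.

Answer: 0

Derivation:
tx131: no from nova -> abort (commits=0)
txdc8: no from nova, kilo, garnet -> abort (commits=0)
txd14: no from nova, kilo -> abort (commits=0)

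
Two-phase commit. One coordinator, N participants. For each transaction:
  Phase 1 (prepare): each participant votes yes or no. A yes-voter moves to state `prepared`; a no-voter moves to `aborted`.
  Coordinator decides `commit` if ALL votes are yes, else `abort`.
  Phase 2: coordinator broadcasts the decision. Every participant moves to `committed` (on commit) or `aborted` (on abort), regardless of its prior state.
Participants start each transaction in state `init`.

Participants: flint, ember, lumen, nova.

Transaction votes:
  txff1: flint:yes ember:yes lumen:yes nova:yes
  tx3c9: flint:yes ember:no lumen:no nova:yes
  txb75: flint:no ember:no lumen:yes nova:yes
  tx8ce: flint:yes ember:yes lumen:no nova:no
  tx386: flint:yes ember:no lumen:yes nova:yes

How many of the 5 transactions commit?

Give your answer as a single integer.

Answer: 1

Derivation:
txff1: all yes -> commit (commits=1)
tx3c9: no from ember, lumen -> abort (commits=1)
txb75: no from flint, ember -> abort (commits=1)
tx8ce: no from lumen, nova -> abort (commits=1)
tx386: no from ember -> abort (commits=1)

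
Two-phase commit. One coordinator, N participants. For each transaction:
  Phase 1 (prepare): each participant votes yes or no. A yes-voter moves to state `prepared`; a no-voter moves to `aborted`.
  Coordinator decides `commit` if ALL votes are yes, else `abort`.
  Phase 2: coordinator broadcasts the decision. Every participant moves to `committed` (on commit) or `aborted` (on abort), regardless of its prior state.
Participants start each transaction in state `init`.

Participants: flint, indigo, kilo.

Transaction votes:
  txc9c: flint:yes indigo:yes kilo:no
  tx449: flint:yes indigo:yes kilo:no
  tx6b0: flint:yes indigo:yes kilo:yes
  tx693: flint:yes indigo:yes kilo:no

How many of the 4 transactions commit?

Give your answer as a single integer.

Answer: 1

Derivation:
txc9c: no from kilo -> abort (commits=0)
tx449: no from kilo -> abort (commits=0)
tx6b0: all yes -> commit (commits=1)
tx693: no from kilo -> abort (commits=1)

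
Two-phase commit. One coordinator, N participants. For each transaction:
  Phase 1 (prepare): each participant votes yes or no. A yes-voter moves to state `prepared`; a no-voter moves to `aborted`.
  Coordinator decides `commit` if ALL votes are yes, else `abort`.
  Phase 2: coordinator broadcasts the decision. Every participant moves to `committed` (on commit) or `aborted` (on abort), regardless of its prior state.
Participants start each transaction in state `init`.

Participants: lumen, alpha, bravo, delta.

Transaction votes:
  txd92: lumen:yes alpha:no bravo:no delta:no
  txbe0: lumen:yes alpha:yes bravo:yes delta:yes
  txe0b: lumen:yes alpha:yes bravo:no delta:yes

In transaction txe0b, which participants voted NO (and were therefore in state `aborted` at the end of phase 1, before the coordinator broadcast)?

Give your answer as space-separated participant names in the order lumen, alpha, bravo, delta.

Answer: bravo

Derivation:
Txn txe0b phase 1: lumen yes -> prepared; alpha yes -> prepared; bravo no -> aborted; delta yes -> prepared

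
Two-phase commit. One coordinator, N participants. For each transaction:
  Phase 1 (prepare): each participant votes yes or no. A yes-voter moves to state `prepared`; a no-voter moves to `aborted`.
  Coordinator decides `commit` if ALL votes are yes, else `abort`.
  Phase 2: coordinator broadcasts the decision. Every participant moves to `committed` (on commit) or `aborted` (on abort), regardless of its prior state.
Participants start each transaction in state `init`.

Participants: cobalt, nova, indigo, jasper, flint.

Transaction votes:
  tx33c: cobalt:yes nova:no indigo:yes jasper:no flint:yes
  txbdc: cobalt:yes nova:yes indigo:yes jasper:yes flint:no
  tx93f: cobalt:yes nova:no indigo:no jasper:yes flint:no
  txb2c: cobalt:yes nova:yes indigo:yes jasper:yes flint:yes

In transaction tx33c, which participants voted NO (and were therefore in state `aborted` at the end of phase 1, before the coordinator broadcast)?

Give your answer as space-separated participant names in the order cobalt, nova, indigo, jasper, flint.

Txn tx33c phase 1: cobalt yes -> prepared; nova no -> aborted; indigo yes -> prepared; jasper no -> aborted; flint yes -> prepared

Answer: nova jasper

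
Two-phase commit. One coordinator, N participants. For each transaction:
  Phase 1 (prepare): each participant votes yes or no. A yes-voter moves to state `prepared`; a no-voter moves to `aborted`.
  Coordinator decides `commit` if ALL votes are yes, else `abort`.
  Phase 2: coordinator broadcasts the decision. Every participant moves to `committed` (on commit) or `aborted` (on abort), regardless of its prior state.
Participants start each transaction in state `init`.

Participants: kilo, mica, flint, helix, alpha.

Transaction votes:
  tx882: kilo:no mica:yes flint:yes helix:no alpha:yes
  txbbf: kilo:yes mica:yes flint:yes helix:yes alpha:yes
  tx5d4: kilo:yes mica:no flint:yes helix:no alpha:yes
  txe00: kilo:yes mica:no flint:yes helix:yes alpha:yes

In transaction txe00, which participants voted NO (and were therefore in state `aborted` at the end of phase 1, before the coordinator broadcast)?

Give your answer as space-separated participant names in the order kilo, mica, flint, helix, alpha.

Answer: mica

Derivation:
Txn txe00 phase 1: kilo yes -> prepared; mica no -> aborted; flint yes -> prepared; helix yes -> prepared; alpha yes -> prepared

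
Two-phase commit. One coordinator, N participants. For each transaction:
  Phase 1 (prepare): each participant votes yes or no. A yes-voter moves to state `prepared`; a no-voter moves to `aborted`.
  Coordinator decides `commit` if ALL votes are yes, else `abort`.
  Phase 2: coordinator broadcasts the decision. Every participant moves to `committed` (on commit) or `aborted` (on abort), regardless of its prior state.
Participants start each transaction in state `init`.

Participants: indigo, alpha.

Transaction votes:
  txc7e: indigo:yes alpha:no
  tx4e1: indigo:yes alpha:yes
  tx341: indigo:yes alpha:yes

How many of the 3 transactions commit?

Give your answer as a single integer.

Answer: 2

Derivation:
txc7e: no from alpha -> abort (commits=0)
tx4e1: all yes -> commit (commits=1)
tx341: all yes -> commit (commits=2)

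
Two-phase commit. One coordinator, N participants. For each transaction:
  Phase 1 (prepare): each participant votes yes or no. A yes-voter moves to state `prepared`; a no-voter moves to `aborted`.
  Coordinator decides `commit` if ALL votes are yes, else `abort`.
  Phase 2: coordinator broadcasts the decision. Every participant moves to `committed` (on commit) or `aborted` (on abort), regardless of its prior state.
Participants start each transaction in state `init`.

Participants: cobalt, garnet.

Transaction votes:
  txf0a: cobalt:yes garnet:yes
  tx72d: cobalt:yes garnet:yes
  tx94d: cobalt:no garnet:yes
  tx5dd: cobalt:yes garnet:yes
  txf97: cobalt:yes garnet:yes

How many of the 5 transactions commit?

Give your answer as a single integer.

txf0a: all yes -> commit (commits=1)
tx72d: all yes -> commit (commits=2)
tx94d: no from cobalt -> abort (commits=2)
tx5dd: all yes -> commit (commits=3)
txf97: all yes -> commit (commits=4)

Answer: 4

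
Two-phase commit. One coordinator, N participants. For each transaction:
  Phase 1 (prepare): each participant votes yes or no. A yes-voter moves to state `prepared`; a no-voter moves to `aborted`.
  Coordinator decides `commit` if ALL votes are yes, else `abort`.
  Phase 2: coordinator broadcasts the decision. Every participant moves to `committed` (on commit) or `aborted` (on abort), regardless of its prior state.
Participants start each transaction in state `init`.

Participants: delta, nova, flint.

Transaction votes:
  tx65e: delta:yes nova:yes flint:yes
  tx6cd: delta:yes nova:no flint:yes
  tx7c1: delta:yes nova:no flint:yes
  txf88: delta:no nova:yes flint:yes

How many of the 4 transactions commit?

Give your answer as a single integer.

tx65e: all yes -> commit (commits=1)
tx6cd: no from nova -> abort (commits=1)
tx7c1: no from nova -> abort (commits=1)
txf88: no from delta -> abort (commits=1)

Answer: 1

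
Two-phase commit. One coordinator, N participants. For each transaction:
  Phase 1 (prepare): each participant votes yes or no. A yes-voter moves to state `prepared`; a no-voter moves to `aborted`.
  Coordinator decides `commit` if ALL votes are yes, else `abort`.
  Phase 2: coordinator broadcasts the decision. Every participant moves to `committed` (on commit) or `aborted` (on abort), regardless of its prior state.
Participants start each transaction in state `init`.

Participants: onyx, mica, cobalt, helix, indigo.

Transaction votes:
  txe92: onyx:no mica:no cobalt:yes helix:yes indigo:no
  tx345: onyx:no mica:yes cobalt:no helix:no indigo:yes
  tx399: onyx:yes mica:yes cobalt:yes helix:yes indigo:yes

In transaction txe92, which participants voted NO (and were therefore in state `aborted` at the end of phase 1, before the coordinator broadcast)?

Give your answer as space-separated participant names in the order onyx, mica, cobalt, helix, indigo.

Answer: onyx mica indigo

Derivation:
Txn txe92 phase 1: onyx no -> aborted; mica no -> aborted; cobalt yes -> prepared; helix yes -> prepared; indigo no -> aborted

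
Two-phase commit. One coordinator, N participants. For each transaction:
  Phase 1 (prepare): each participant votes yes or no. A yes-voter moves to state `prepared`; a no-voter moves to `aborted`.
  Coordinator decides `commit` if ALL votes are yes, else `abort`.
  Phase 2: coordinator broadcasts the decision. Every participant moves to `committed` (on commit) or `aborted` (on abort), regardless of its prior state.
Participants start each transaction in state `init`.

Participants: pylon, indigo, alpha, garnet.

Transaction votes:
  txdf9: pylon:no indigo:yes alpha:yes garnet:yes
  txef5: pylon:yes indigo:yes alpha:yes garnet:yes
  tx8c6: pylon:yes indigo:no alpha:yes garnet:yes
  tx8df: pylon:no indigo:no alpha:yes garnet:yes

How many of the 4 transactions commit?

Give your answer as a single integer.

txdf9: no from pylon -> abort (commits=0)
txef5: all yes -> commit (commits=1)
tx8c6: no from indigo -> abort (commits=1)
tx8df: no from pylon, indigo -> abort (commits=1)

Answer: 1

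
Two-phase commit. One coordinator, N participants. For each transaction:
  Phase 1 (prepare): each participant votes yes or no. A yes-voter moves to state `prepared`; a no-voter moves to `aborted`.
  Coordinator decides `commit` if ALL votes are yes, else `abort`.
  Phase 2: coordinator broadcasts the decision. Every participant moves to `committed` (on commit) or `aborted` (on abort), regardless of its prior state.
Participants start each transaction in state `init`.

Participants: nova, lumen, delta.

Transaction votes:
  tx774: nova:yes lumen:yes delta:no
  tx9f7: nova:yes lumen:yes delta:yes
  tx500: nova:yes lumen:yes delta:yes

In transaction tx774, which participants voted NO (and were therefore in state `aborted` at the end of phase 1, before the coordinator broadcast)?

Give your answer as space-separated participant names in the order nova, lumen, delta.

Answer: delta

Derivation:
Txn tx774 phase 1: nova yes -> prepared; lumen yes -> prepared; delta no -> aborted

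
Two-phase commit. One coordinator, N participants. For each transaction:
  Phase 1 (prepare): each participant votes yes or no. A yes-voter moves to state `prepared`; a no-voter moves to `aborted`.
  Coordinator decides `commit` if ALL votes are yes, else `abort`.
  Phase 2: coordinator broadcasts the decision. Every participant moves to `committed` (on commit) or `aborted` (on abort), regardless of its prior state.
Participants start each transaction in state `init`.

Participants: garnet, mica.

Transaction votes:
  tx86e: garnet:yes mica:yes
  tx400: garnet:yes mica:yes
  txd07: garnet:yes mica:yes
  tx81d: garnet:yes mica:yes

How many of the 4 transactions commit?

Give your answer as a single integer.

Answer: 4

Derivation:
tx86e: all yes -> commit (commits=1)
tx400: all yes -> commit (commits=2)
txd07: all yes -> commit (commits=3)
tx81d: all yes -> commit (commits=4)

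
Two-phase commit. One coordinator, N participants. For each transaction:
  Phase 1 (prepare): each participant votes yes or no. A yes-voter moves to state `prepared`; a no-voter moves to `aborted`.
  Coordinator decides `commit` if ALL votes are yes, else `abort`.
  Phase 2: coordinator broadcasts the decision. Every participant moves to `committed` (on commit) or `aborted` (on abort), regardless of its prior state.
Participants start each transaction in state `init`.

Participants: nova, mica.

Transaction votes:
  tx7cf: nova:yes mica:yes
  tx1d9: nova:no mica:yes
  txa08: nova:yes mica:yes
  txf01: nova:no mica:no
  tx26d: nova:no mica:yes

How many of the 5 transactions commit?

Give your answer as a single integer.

Answer: 2

Derivation:
tx7cf: all yes -> commit (commits=1)
tx1d9: no from nova -> abort (commits=1)
txa08: all yes -> commit (commits=2)
txf01: no from nova, mica -> abort (commits=2)
tx26d: no from nova -> abort (commits=2)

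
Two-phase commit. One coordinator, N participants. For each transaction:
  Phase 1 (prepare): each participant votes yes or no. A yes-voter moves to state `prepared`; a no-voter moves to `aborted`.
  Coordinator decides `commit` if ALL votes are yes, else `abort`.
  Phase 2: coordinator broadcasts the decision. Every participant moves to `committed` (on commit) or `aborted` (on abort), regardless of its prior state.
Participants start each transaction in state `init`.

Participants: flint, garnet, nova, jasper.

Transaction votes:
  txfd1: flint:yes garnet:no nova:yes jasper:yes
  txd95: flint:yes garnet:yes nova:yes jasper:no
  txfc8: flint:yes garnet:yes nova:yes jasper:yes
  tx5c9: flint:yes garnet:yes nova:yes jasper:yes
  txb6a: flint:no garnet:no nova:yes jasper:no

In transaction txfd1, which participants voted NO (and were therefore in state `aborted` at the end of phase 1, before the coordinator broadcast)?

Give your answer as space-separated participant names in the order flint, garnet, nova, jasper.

Answer: garnet

Derivation:
Txn txfd1 phase 1: flint yes -> prepared; garnet no -> aborted; nova yes -> prepared; jasper yes -> prepared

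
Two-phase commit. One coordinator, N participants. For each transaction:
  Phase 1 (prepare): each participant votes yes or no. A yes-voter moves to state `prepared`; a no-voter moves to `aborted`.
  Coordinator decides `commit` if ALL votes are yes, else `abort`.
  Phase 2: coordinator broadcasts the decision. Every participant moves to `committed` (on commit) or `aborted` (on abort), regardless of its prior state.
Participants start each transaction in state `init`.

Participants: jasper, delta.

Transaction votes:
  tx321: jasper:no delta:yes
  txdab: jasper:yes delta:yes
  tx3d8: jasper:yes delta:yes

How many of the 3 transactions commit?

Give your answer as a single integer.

tx321: no from jasper -> abort (commits=0)
txdab: all yes -> commit (commits=1)
tx3d8: all yes -> commit (commits=2)

Answer: 2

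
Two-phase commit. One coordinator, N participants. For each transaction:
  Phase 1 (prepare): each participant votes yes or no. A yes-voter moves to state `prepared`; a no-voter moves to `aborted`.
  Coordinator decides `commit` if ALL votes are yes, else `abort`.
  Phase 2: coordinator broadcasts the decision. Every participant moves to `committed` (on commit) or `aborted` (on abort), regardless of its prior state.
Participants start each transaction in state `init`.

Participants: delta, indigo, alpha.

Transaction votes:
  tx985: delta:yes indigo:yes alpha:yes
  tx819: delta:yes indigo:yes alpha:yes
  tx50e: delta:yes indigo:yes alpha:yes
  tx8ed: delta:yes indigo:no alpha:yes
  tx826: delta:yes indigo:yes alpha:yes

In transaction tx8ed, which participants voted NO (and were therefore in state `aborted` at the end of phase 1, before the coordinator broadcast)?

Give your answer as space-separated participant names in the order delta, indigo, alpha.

Txn tx8ed phase 1: delta yes -> prepared; indigo no -> aborted; alpha yes -> prepared

Answer: indigo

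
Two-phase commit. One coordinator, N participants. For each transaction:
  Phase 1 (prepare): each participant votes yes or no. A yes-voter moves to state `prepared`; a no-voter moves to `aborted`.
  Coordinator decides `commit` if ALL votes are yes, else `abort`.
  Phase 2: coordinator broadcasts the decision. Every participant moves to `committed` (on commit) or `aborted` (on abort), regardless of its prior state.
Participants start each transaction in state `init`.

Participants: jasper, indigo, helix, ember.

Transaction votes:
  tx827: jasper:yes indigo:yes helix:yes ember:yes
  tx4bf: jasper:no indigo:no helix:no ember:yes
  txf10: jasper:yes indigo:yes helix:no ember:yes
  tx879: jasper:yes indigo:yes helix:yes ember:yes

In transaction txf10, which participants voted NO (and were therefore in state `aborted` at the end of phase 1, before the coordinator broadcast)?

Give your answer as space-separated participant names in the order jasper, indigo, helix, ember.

Txn txf10 phase 1: jasper yes -> prepared; indigo yes -> prepared; helix no -> aborted; ember yes -> prepared

Answer: helix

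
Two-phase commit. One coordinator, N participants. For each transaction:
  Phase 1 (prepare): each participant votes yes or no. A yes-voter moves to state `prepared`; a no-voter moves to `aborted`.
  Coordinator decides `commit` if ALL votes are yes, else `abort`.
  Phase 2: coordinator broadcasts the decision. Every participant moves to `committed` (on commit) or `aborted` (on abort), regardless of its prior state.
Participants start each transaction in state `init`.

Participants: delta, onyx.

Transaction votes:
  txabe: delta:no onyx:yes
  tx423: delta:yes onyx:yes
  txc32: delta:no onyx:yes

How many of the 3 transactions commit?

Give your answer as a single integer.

Answer: 1

Derivation:
txabe: no from delta -> abort (commits=0)
tx423: all yes -> commit (commits=1)
txc32: no from delta -> abort (commits=1)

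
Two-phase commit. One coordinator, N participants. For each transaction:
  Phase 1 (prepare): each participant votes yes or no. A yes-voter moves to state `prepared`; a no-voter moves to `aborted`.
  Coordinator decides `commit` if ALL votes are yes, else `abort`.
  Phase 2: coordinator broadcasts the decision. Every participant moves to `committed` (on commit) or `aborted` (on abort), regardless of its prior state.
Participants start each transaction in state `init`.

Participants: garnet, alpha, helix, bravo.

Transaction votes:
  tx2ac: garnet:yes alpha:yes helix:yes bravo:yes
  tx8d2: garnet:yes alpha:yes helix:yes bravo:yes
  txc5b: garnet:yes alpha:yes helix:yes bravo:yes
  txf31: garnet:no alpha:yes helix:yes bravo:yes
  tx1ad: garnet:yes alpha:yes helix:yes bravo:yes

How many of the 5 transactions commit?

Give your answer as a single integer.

tx2ac: all yes -> commit (commits=1)
tx8d2: all yes -> commit (commits=2)
txc5b: all yes -> commit (commits=3)
txf31: no from garnet -> abort (commits=3)
tx1ad: all yes -> commit (commits=4)

Answer: 4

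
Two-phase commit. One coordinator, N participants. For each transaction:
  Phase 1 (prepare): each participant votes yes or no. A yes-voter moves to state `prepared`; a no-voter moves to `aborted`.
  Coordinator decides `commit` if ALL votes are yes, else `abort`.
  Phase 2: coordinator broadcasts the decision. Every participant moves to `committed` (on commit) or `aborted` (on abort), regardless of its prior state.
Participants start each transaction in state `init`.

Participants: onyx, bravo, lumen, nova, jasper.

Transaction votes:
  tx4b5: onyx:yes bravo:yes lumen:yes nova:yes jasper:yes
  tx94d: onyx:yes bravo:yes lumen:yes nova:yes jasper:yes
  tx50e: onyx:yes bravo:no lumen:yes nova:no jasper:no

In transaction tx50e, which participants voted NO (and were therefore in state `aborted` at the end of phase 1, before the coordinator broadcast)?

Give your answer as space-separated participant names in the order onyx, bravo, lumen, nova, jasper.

Txn tx50e phase 1: onyx yes -> prepared; bravo no -> aborted; lumen yes -> prepared; nova no -> aborted; jasper no -> aborted

Answer: bravo nova jasper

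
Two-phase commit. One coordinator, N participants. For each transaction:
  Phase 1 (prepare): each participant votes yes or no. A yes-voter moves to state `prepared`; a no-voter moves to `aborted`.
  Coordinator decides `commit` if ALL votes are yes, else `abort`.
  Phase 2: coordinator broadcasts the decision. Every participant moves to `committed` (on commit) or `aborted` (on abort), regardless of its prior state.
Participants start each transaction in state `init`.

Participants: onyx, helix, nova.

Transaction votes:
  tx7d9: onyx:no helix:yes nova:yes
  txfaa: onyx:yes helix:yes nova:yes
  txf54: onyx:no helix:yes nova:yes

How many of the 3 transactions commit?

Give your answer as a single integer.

tx7d9: no from onyx -> abort (commits=0)
txfaa: all yes -> commit (commits=1)
txf54: no from onyx -> abort (commits=1)

Answer: 1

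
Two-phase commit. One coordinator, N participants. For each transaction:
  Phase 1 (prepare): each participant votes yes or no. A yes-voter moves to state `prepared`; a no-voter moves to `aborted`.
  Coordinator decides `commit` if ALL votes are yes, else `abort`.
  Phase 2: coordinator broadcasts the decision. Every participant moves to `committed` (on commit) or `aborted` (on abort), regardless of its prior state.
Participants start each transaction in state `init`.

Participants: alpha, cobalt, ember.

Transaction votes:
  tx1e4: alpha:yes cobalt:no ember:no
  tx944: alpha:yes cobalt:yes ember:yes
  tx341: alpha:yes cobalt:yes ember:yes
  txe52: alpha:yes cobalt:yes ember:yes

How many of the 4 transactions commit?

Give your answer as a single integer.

Answer: 3

Derivation:
tx1e4: no from cobalt, ember -> abort (commits=0)
tx944: all yes -> commit (commits=1)
tx341: all yes -> commit (commits=2)
txe52: all yes -> commit (commits=3)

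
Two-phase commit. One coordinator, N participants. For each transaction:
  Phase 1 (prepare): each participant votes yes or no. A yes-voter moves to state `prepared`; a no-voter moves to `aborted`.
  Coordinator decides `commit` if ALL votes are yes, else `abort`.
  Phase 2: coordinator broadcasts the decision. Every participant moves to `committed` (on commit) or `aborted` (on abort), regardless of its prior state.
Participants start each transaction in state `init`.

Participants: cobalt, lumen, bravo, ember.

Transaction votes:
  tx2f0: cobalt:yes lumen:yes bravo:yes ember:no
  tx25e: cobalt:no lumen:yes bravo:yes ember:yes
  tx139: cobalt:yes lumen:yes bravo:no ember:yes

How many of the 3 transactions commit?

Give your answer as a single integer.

tx2f0: no from ember -> abort (commits=0)
tx25e: no from cobalt -> abort (commits=0)
tx139: no from bravo -> abort (commits=0)

Answer: 0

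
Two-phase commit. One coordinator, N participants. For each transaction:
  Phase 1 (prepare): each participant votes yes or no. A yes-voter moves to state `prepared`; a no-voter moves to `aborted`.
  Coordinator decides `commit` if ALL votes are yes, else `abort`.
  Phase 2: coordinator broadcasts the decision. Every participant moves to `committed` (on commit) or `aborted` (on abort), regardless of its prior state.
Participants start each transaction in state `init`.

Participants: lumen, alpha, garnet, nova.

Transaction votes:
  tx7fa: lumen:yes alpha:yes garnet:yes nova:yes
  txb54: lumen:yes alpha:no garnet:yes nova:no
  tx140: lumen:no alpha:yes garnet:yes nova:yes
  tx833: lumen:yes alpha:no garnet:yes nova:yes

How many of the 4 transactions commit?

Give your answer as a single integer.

Answer: 1

Derivation:
tx7fa: all yes -> commit (commits=1)
txb54: no from alpha, nova -> abort (commits=1)
tx140: no from lumen -> abort (commits=1)
tx833: no from alpha -> abort (commits=1)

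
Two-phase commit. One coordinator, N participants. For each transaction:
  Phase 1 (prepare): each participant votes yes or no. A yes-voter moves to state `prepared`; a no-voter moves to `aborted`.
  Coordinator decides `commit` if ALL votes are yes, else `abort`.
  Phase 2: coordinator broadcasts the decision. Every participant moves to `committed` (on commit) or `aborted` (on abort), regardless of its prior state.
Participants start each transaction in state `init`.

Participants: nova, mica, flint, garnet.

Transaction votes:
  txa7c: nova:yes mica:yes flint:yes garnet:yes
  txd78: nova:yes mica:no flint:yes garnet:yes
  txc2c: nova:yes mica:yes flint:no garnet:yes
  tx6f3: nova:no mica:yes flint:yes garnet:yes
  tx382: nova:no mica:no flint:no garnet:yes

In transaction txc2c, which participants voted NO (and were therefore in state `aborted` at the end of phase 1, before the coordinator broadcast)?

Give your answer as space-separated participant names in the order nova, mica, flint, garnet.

Answer: flint

Derivation:
Txn txc2c phase 1: nova yes -> prepared; mica yes -> prepared; flint no -> aborted; garnet yes -> prepared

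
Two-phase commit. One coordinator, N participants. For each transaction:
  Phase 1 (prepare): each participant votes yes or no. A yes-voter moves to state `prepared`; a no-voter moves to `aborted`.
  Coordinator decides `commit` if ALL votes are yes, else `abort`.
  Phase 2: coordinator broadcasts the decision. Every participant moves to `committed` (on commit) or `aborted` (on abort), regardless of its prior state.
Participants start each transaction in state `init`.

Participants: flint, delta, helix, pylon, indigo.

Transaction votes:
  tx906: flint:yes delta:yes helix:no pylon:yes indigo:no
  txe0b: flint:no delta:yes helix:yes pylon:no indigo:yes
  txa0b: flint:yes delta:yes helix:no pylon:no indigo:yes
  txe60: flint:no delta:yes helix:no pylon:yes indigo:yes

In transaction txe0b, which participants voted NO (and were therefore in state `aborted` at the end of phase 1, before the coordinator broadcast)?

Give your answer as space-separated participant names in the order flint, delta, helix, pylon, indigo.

Answer: flint pylon

Derivation:
Txn txe0b phase 1: flint no -> aborted; delta yes -> prepared; helix yes -> prepared; pylon no -> aborted; indigo yes -> prepared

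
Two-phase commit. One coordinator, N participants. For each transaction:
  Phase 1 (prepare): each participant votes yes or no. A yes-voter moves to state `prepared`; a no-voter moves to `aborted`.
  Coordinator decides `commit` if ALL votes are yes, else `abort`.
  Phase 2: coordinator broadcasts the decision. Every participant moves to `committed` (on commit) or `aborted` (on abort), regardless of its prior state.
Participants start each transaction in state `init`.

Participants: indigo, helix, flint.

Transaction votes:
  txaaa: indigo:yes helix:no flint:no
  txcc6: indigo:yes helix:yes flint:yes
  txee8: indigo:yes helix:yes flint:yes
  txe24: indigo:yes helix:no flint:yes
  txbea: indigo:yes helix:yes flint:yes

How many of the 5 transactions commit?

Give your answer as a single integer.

Answer: 3

Derivation:
txaaa: no from helix, flint -> abort (commits=0)
txcc6: all yes -> commit (commits=1)
txee8: all yes -> commit (commits=2)
txe24: no from helix -> abort (commits=2)
txbea: all yes -> commit (commits=3)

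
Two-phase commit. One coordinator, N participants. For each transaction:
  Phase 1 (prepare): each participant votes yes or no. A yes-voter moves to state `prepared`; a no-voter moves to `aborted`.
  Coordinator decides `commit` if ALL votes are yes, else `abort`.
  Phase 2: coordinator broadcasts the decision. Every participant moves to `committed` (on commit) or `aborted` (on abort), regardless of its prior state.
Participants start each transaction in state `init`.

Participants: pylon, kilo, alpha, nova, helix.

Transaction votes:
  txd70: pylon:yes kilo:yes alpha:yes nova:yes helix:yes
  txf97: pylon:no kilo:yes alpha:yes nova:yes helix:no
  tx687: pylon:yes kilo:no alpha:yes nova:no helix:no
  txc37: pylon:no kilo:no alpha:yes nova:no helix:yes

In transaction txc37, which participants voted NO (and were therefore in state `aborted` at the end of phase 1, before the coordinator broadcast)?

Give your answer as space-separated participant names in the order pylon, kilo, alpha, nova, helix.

Txn txc37 phase 1: pylon no -> aborted; kilo no -> aborted; alpha yes -> prepared; nova no -> aborted; helix yes -> prepared

Answer: pylon kilo nova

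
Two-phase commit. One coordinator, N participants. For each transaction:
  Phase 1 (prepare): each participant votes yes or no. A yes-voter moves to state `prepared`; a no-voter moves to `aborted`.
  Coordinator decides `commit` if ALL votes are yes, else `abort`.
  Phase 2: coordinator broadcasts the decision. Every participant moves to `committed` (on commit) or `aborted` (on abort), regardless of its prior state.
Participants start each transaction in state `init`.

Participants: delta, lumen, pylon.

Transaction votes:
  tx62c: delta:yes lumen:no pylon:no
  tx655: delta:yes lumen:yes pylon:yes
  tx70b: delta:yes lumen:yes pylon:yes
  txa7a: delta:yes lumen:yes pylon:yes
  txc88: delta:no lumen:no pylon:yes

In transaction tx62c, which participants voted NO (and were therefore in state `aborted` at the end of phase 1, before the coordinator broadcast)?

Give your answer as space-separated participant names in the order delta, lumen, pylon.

Txn tx62c phase 1: delta yes -> prepared; lumen no -> aborted; pylon no -> aborted

Answer: lumen pylon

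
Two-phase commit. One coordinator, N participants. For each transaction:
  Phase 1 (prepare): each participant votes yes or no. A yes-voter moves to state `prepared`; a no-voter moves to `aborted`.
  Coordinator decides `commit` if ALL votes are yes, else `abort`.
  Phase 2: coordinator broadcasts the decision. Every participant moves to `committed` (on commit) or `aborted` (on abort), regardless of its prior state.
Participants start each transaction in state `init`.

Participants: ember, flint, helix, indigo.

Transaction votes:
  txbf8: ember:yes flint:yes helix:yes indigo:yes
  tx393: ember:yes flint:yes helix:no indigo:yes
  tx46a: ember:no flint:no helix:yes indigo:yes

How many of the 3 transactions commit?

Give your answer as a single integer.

Answer: 1

Derivation:
txbf8: all yes -> commit (commits=1)
tx393: no from helix -> abort (commits=1)
tx46a: no from ember, flint -> abort (commits=1)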